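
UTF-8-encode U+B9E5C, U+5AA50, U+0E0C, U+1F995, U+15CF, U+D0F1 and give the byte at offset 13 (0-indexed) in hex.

U+B9E5C → 4-byte form F2 B9 B9 9C at offsets 0–3.
U+5AA50 → 4-byte form F1 9A A9 90 at offsets 4–7.
U+0E0C → 3-byte form E0 B8 8C at offsets 8–10.
U+1F995 → 4-byte form F0 9F A6 95 at offsets 11–14.
Offset 13 falls in char 4's range; it's byte 3 of F0 9F A6 95 = 0xA6.

0xA6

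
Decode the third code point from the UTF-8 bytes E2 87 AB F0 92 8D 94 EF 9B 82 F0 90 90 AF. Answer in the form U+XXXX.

U+F6C2

Offset 0: leading byte 0xE2 = 11100010 → 3-byte char #1 = E2 87 AB.
Offset 3: leading byte 0xF0 = 11110000 → 4-byte char #2 = F0 92 8D 94.
Offset 7: leading byte 0xEF = 11101111 → 3-byte char #3 = EF 9B 82.
Leading byte 0xEF = 11101111 matches 1110xxxx → 3-byte sequence.
Byte 1: 0xEF = 11101111, payload 1111 (4 bits).
Byte 2: 0x9B = 10011011 (10xxxxxx ✓), payload 011011.
Byte 3: 0x82 = 10000010 (10xxxxxx ✓), payload 000010.
Concatenate: 1111011011000010 = 0xF6C2 (16 bits → U+F6C2).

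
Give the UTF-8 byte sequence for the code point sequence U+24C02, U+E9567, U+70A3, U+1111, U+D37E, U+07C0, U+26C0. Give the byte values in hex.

U+24C02: 4-byte form → F0 A4 B0 82.
U+E9567: 4-byte form → F3 A9 95 A7.
U+70A3: 3-byte form → E7 82 A3.
U+1111: 3-byte form → E1 84 91.
U+D37E: 3-byte form → ED 8D BE.
U+07C0: 2-byte form → DF 80.
U+26C0: 3-byte form → E2 9B 80.
Concatenated (22 bytes): F0 A4 B0 82 F3 A9 95 A7 E7 82 A3 E1 84 91 ED 8D BE DF 80 E2 9B 80.

F0 A4 B0 82 F3 A9 95 A7 E7 82 A3 E1 84 91 ED 8D BE DF 80 E2 9B 80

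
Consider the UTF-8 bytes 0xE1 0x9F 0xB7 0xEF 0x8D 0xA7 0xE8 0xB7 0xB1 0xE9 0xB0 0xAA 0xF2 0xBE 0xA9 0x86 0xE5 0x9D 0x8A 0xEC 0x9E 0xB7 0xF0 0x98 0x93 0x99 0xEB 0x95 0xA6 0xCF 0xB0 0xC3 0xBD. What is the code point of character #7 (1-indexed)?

Offset 0: leading byte 0xE1 = 11100001 → 3-byte char #1 = E1 9F B7.
Offset 3: leading byte 0xEF = 11101111 → 3-byte char #2 = EF 8D A7.
Offset 6: leading byte 0xE8 = 11101000 → 3-byte char #3 = E8 B7 B1.
Offset 9: leading byte 0xE9 = 11101001 → 3-byte char #4 = E9 B0 AA.
Offset 12: leading byte 0xF2 = 11110010 → 4-byte char #5 = F2 BE A9 86.
Offset 16: leading byte 0xE5 = 11100101 → 3-byte char #6 = E5 9D 8A.
Offset 19: leading byte 0xEC = 11101100 → 3-byte char #7 = EC 9E B7.
Leading byte 0xEC = 11101100 matches 1110xxxx → 3-byte sequence.
Byte 1: 0xEC = 11101100, payload 1100 (4 bits).
Byte 2: 0x9E = 10011110 (10xxxxxx ✓), payload 011110.
Byte 3: 0xB7 = 10110111 (10xxxxxx ✓), payload 110111.
Concatenate: 1100011110110111 = 0xC7B7 (16 bits → U+C7B7).

U+C7B7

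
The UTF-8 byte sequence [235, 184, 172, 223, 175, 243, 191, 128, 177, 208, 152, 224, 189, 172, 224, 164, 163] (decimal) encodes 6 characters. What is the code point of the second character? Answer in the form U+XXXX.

U+07EF

Offset 0: leading byte 0xEB = 11101011 → 3-byte char #1 = EB B8 AC.
Offset 3: leading byte 0xDF = 11011111 → 2-byte char #2 = DF AF.
Leading byte 0xDF = 11011111 matches 110xxxxx → 2-byte sequence.
Byte 1: 0xDF = 11011111, payload 11111 (5 bits).
Byte 2: 0xAF = 10101111 (10xxxxxx ✓), payload 101111.
Concatenate: 11111101111 = 0x7EF (11 bits → U+07EF).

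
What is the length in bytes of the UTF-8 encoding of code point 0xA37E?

3

U+A37E = 0xA37E. UTF-8 uses 1 byte below 0x80, 2 below 0x800, 3 below 0x10000, 4 up to 0x10FFFF. 0xA37E is in U+0800–U+FFFF → 3 bytes.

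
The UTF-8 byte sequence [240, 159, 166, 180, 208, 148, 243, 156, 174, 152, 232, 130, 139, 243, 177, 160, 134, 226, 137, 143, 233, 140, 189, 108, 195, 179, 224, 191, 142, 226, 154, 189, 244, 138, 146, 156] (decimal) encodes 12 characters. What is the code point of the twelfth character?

U+10A49C

Offset 0: leading byte 0xF0 = 11110000 → 4-byte char #1 = F0 9F A6 B4.
Offset 4: leading byte 0xD0 = 11010000 → 2-byte char #2 = D0 94.
Offset 6: leading byte 0xF3 = 11110011 → 4-byte char #3 = F3 9C AE 98.
Offset 10: leading byte 0xE8 = 11101000 → 3-byte char #4 = E8 82 8B.
Offset 13: leading byte 0xF3 = 11110011 → 4-byte char #5 = F3 B1 A0 86.
Offset 17: leading byte 0xE2 = 11100010 → 3-byte char #6 = E2 89 8F.
Offset 20: leading byte 0xE9 = 11101001 → 3-byte char #7 = E9 8C BD.
Offset 23: leading byte 0x6C = 01101100 → 1-byte char #8 = 6C.
Offset 24: leading byte 0xC3 = 11000011 → 2-byte char #9 = C3 B3.
Offset 26: leading byte 0xE0 = 11100000 → 3-byte char #10 = E0 BF 8E.
Offset 29: leading byte 0xE2 = 11100010 → 3-byte char #11 = E2 9A BD.
Offset 32: leading byte 0xF4 = 11110100 → 4-byte char #12 = F4 8A 92 9C.
Leading byte 0xF4 = 11110100 matches 11110xxx → 4-byte sequence.
Byte 1: 0xF4 = 11110100, payload 100 (3 bits).
Byte 2: 0x8A = 10001010 (10xxxxxx ✓), payload 001010.
Byte 3: 0x92 = 10010010 (10xxxxxx ✓), payload 010010.
Byte 4: 0x9C = 10011100 (10xxxxxx ✓), payload 011100.
Concatenate: 100001010010010011100 = 0x10A49C (21 bits → U+10A49C).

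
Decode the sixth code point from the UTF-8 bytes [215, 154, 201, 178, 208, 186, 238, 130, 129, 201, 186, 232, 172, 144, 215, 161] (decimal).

Offset 0: leading byte 0xD7 = 11010111 → 2-byte char #1 = D7 9A.
Offset 2: leading byte 0xC9 = 11001001 → 2-byte char #2 = C9 B2.
Offset 4: leading byte 0xD0 = 11010000 → 2-byte char #3 = D0 BA.
Offset 6: leading byte 0xEE = 11101110 → 3-byte char #4 = EE 82 81.
Offset 9: leading byte 0xC9 = 11001001 → 2-byte char #5 = C9 BA.
Offset 11: leading byte 0xE8 = 11101000 → 3-byte char #6 = E8 AC 90.
Leading byte 0xE8 = 11101000 matches 1110xxxx → 3-byte sequence.
Byte 1: 0xE8 = 11101000, payload 1000 (4 bits).
Byte 2: 0xAC = 10101100 (10xxxxxx ✓), payload 101100.
Byte 3: 0x90 = 10010000 (10xxxxxx ✓), payload 010000.
Concatenate: 1000101100010000 = 0x8B10 (16 bits → U+8B10).

U+8B10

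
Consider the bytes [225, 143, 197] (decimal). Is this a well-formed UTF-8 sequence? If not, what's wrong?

invalid (non-continuation byte where continuation expected)

Leading byte 0xE1 = 11100001 → 3-byte form.
Byte 3 is 0xC5 = 11000101, which is not 10xxxxxx — expected a continuation byte.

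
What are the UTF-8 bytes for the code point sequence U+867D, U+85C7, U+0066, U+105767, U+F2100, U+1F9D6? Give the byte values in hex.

U+867D: 3-byte form → E8 99 BD.
U+85C7: 3-byte form → E8 97 87.
U+0066: 1-byte form → 66.
U+105767: 4-byte form → F4 85 9D A7.
U+F2100: 4-byte form → F3 B2 84 80.
U+1F9D6: 4-byte form → F0 9F A7 96.
Concatenated (19 bytes): E8 99 BD E8 97 87 66 F4 85 9D A7 F3 B2 84 80 F0 9F A7 96.

E8 99 BD E8 97 87 66 F4 85 9D A7 F3 B2 84 80 F0 9F A7 96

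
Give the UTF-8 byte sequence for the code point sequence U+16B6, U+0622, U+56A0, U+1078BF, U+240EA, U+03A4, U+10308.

U+16B6: 3-byte form → E1 9A B6.
U+0622: 2-byte form → D8 A2.
U+56A0: 3-byte form → E5 9A A0.
U+1078BF: 4-byte form → F4 87 A2 BF.
U+240EA: 4-byte form → F0 A4 83 AA.
U+03A4: 2-byte form → CE A4.
U+10308: 4-byte form → F0 90 8C 88.
Concatenated (22 bytes): E1 9A B6 D8 A2 E5 9A A0 F4 87 A2 BF F0 A4 83 AA CE A4 F0 90 8C 88.

E1 9A B6 D8 A2 E5 9A A0 F4 87 A2 BF F0 A4 83 AA CE A4 F0 90 8C 88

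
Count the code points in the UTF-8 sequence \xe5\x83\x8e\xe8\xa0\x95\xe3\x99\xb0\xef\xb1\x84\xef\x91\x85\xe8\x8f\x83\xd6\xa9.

7

Byte at offset 0: 0xE5 = 11100101 → 3-byte char (#1). Advance 3.
Byte at offset 3: 0xE8 = 11101000 → 3-byte char (#2). Advance 3.
Byte at offset 6: 0xE3 = 11100011 → 3-byte char (#3). Advance 3.
Byte at offset 9: 0xEF = 11101111 → 3-byte char (#4). Advance 3.
Byte at offset 12: 0xEF = 11101111 → 3-byte char (#5). Advance 3.
Byte at offset 15: 0xE8 = 11101000 → 3-byte char (#6). Advance 3.
Byte at offset 18: 0xD6 = 11010110 → 2-byte char (#7). Advance 2.
Reached end at offset 20 after 7 code points.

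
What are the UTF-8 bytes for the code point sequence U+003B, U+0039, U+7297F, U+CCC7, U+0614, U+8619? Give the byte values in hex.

U+003B: 1-byte form → 3B.
U+0039: 1-byte form → 39.
U+7297F: 4-byte form → F1 B2 A5 BF.
U+CCC7: 3-byte form → EC B3 87.
U+0614: 2-byte form → D8 94.
U+8619: 3-byte form → E8 98 99.
Concatenated (14 bytes): 3B 39 F1 B2 A5 BF EC B3 87 D8 94 E8 98 99.

3B 39 F1 B2 A5 BF EC B3 87 D8 94 E8 98 99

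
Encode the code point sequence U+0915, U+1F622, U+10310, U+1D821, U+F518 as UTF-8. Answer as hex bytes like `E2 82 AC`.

U+0915: 3-byte form → E0 A4 95.
U+1F622: 4-byte form → F0 9F 98 A2.
U+10310: 4-byte form → F0 90 8C 90.
U+1D821: 4-byte form → F0 9D A0 A1.
U+F518: 3-byte form → EF 94 98.
Concatenated (18 bytes): E0 A4 95 F0 9F 98 A2 F0 90 8C 90 F0 9D A0 A1 EF 94 98.

E0 A4 95 F0 9F 98 A2 F0 90 8C 90 F0 9D A0 A1 EF 94 98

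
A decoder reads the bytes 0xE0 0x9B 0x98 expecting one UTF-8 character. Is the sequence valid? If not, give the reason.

Leading byte 0xE0 = 11100000 → 3-byte form.
Continuation bytes all match 10xxxxxx. Payload decodes to 0x6D8.
But 0x6D8 < 0x800, the minimum for a 3-byte sequence — this is an overlong encoding.

invalid (overlong encoding)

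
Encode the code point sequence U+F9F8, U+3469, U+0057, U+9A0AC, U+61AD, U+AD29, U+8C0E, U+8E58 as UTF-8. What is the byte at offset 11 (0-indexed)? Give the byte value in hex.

U+F9F8 → 3-byte form EF A7 B8 at offsets 0–2.
U+3469 → 3-byte form E3 91 A9 at offsets 3–5.
U+0057 → 1-byte form 57 at offsets 6–6.
U+9A0AC → 4-byte form F2 9A 82 AC at offsets 7–10.
U+61AD → 3-byte form E6 86 AD at offsets 11–13.
Offset 11 falls in char 5's range; it's byte 1 of E6 86 AD = 0xE6.

0xE6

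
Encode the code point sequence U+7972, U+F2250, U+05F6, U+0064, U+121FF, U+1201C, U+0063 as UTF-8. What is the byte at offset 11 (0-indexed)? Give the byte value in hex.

0x92

U+7972 → 3-byte form E7 A5 B2 at offsets 0–2.
U+F2250 → 4-byte form F3 B2 89 90 at offsets 3–6.
U+05F6 → 2-byte form D7 B6 at offsets 7–8.
U+0064 → 1-byte form 64 at offsets 9–9.
U+121FF → 4-byte form F0 92 87 BF at offsets 10–13.
Offset 11 falls in char 5's range; it's byte 2 of F0 92 87 BF = 0x92.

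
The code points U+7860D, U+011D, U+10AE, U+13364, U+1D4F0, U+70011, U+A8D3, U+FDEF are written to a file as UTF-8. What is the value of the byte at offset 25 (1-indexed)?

1-indexed offset 25 is 0-indexed offset 24.
U+7860D → 4-byte form F1 B8 98 8D at offsets 0–3.
U+011D → 2-byte form C4 9D at offsets 4–5.
U+10AE → 3-byte form E1 82 AE at offsets 6–8.
U+13364 → 4-byte form F0 93 8D A4 at offsets 9–12.
U+1D4F0 → 4-byte form F0 9D 93 B0 at offsets 13–16.
U+70011 → 4-byte form F1 B0 80 91 at offsets 17–20.
U+A8D3 → 3-byte form EA A3 93 at offsets 21–23.
U+FDEF → 3-byte form EF B7 AF at offsets 24–26.
Offset 24 falls in char 8's range; it's byte 1 of EF B7 AF = 0xEF.

0xEF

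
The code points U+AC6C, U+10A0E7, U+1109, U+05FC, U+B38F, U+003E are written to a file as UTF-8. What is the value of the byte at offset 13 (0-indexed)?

0x8E

U+AC6C → 3-byte form EA B1 AC at offsets 0–2.
U+10A0E7 → 4-byte form F4 8A 83 A7 at offsets 3–6.
U+1109 → 3-byte form E1 84 89 at offsets 7–9.
U+05FC → 2-byte form D7 BC at offsets 10–11.
U+B38F → 3-byte form EB 8E 8F at offsets 12–14.
Offset 13 falls in char 5's range; it's byte 2 of EB 8E 8F = 0x8E.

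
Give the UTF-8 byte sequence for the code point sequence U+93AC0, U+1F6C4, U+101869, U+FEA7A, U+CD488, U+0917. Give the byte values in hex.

U+93AC0: 4-byte form → F2 93 AB 80.
U+1F6C4: 4-byte form → F0 9F 9B 84.
U+101869: 4-byte form → F4 81 A1 A9.
U+FEA7A: 4-byte form → F3 BE A9 BA.
U+CD488: 4-byte form → F3 8D 92 88.
U+0917: 3-byte form → E0 A4 97.
Concatenated (23 bytes): F2 93 AB 80 F0 9F 9B 84 F4 81 A1 A9 F3 BE A9 BA F3 8D 92 88 E0 A4 97.

F2 93 AB 80 F0 9F 9B 84 F4 81 A1 A9 F3 BE A9 BA F3 8D 92 88 E0 A4 97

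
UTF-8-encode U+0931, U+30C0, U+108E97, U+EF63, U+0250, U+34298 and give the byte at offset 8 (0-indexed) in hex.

U+0931 → 3-byte form E0 A4 B1 at offsets 0–2.
U+30C0 → 3-byte form E3 83 80 at offsets 3–5.
U+108E97 → 4-byte form F4 88 BA 97 at offsets 6–9.
Offset 8 falls in char 3's range; it's byte 3 of F4 88 BA 97 = 0xBA.

0xBA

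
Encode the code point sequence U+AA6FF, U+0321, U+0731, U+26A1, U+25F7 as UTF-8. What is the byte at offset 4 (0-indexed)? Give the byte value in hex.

0xCC

U+AA6FF → 4-byte form F2 AA 9B BF at offsets 0–3.
U+0321 → 2-byte form CC A1 at offsets 4–5.
Offset 4 falls in char 2's range; it's byte 1 of CC A1 = 0xCC.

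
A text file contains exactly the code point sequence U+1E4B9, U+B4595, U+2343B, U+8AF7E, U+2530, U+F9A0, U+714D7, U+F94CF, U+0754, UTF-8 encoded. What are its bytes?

U+1E4B9: 4-byte form → F0 9E 92 B9.
U+B4595: 4-byte form → F2 B4 96 95.
U+2343B: 4-byte form → F0 A3 90 BB.
U+8AF7E: 4-byte form → F2 8A BD BE.
U+2530: 3-byte form → E2 94 B0.
U+F9A0: 3-byte form → EF A6 A0.
U+714D7: 4-byte form → F1 B1 93 97.
U+F94CF: 4-byte form → F3 B9 93 8F.
U+0754: 2-byte form → DD 94.
Concatenated (32 bytes): F0 9E 92 B9 F2 B4 96 95 F0 A3 90 BB F2 8A BD BE E2 94 B0 EF A6 A0 F1 B1 93 97 F3 B9 93 8F DD 94.

F0 9E 92 B9 F2 B4 96 95 F0 A3 90 BB F2 8A BD BE E2 94 B0 EF A6 A0 F1 B1 93 97 F3 B9 93 8F DD 94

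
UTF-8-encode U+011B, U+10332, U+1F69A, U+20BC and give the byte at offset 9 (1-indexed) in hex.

1-indexed offset 9 is 0-indexed offset 8.
U+011B → 2-byte form C4 9B at offsets 0–1.
U+10332 → 4-byte form F0 90 8C B2 at offsets 2–5.
U+1F69A → 4-byte form F0 9F 9A 9A at offsets 6–9.
Offset 8 falls in char 3's range; it's byte 3 of F0 9F 9A 9A = 0x9A.

0x9A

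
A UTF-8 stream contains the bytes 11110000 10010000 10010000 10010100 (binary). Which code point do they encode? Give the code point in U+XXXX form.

U+10414

Leading byte 0xF0 = 11110000 matches 11110xxx → 4-byte sequence.
Byte 1: 0xF0 = 11110000, payload 000 (3 bits).
Byte 2: 0x90 = 10010000 (10xxxxxx ✓), payload 010000.
Byte 3: 0x90 = 10010000 (10xxxxxx ✓), payload 010000.
Byte 4: 0x94 = 10010100 (10xxxxxx ✓), payload 010100.
Concatenate: 000010000010000010100 = 0x10414 (21 bits → U+10414).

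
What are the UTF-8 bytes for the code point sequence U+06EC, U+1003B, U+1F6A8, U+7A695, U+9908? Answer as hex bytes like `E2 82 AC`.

U+06EC: 2-byte form → DB AC.
U+1003B: 4-byte form → F0 90 80 BB.
U+1F6A8: 4-byte form → F0 9F 9A A8.
U+7A695: 4-byte form → F1 BA 9A 95.
U+9908: 3-byte form → E9 A4 88.
Concatenated (17 bytes): DB AC F0 90 80 BB F0 9F 9A A8 F1 BA 9A 95 E9 A4 88.

DB AC F0 90 80 BB F0 9F 9A A8 F1 BA 9A 95 E9 A4 88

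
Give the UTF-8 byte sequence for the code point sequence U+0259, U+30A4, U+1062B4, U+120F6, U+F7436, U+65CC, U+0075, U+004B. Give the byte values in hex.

C9 99 E3 82 A4 F4 86 8A B4 F0 92 83 B6 F3 B7 90 B6 E6 97 8C 75 4B

U+0259: 2-byte form → C9 99.
U+30A4: 3-byte form → E3 82 A4.
U+1062B4: 4-byte form → F4 86 8A B4.
U+120F6: 4-byte form → F0 92 83 B6.
U+F7436: 4-byte form → F3 B7 90 B6.
U+65CC: 3-byte form → E6 97 8C.
U+0075: 1-byte form → 75.
U+004B: 1-byte form → 4B.
Concatenated (22 bytes): C9 99 E3 82 A4 F4 86 8A B4 F0 92 83 B6 F3 B7 90 B6 E6 97 8C 75 4B.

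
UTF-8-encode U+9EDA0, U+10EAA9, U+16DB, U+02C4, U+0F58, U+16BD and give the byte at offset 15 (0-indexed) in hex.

0x98

U+9EDA0 → 4-byte form F2 9E B6 A0 at offsets 0–3.
U+10EAA9 → 4-byte form F4 8E AA A9 at offsets 4–7.
U+16DB → 3-byte form E1 9B 9B at offsets 8–10.
U+02C4 → 2-byte form CB 84 at offsets 11–12.
U+0F58 → 3-byte form E0 BD 98 at offsets 13–15.
Offset 15 falls in char 5's range; it's byte 3 of E0 BD 98 = 0x98.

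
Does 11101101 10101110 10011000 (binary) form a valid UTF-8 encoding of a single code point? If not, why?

invalid (encodes a surrogate (U+D800–U+DFFF))

Structurally a 3-byte sequence; payload = 0xDB98.
But 0xDB98 is in U+D800–U+DFFF, the surrogate range. Surrogates are not Unicode scalar values and are forbidden in UTF-8.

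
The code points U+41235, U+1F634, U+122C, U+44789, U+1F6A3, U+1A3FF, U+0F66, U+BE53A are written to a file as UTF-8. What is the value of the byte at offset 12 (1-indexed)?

1-indexed offset 12 is 0-indexed offset 11.
U+41235 → 4-byte form F1 81 88 B5 at offsets 0–3.
U+1F634 → 4-byte form F0 9F 98 B4 at offsets 4–7.
U+122C → 3-byte form E1 88 AC at offsets 8–10.
U+44789 → 4-byte form F1 84 9E 89 at offsets 11–14.
Offset 11 falls in char 4's range; it's byte 1 of F1 84 9E 89 = 0xF1.

0xF1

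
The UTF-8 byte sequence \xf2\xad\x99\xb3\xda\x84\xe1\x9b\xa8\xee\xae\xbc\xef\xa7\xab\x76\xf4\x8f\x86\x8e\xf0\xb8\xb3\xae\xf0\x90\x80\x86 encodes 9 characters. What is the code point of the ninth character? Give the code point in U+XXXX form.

Offset 0: leading byte 0xF2 = 11110010 → 4-byte char #1 = F2 AD 99 B3.
Offset 4: leading byte 0xDA = 11011010 → 2-byte char #2 = DA 84.
Offset 6: leading byte 0xE1 = 11100001 → 3-byte char #3 = E1 9B A8.
Offset 9: leading byte 0xEE = 11101110 → 3-byte char #4 = EE AE BC.
Offset 12: leading byte 0xEF = 11101111 → 3-byte char #5 = EF A7 AB.
Offset 15: leading byte 0x76 = 01110110 → 1-byte char #6 = 76.
Offset 16: leading byte 0xF4 = 11110100 → 4-byte char #7 = F4 8F 86 8E.
Offset 20: leading byte 0xF0 = 11110000 → 4-byte char #8 = F0 B8 B3 AE.
Offset 24: leading byte 0xF0 = 11110000 → 4-byte char #9 = F0 90 80 86.
Leading byte 0xF0 = 11110000 matches 11110xxx → 4-byte sequence.
Byte 1: 0xF0 = 11110000, payload 000 (3 bits).
Byte 2: 0x90 = 10010000 (10xxxxxx ✓), payload 010000.
Byte 3: 0x80 = 10000000 (10xxxxxx ✓), payload 000000.
Byte 4: 0x86 = 10000110 (10xxxxxx ✓), payload 000110.
Concatenate: 000010000000000000110 = 0x10006 (21 bits → U+10006).

U+10006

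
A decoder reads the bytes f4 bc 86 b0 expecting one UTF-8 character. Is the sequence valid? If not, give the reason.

invalid (encodes a value above U+10FFFF)

Leading byte 0xF4 = 11110100 → 4-byte form.
Payload = 0x13C1B0, which exceeds U+10FFFF, the maximum Unicode code point. (Leading bytes F5–FF, or F4 followed by ≥ 0x90, are invalid.)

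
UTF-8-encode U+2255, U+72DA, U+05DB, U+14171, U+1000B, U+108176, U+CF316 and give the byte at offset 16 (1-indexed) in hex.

1-indexed offset 16 is 0-indexed offset 15.
U+2255 → 3-byte form E2 89 95 at offsets 0–2.
U+72DA → 3-byte form E7 8B 9A at offsets 3–5.
U+05DB → 2-byte form D7 9B at offsets 6–7.
U+14171 → 4-byte form F0 94 85 B1 at offsets 8–11.
U+1000B → 4-byte form F0 90 80 8B at offsets 12–15.
Offset 15 falls in char 5's range; it's byte 4 of F0 90 80 8B = 0x8B.

0x8B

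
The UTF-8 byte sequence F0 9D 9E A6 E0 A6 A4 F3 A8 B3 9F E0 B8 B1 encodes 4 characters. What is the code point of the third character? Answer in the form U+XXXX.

Offset 0: leading byte 0xF0 = 11110000 → 4-byte char #1 = F0 9D 9E A6.
Offset 4: leading byte 0xE0 = 11100000 → 3-byte char #2 = E0 A6 A4.
Offset 7: leading byte 0xF3 = 11110011 → 4-byte char #3 = F3 A8 B3 9F.
Leading byte 0xF3 = 11110011 matches 11110xxx → 4-byte sequence.
Byte 1: 0xF3 = 11110011, payload 011 (3 bits).
Byte 2: 0xA8 = 10101000 (10xxxxxx ✓), payload 101000.
Byte 3: 0xB3 = 10110011 (10xxxxxx ✓), payload 110011.
Byte 4: 0x9F = 10011111 (10xxxxxx ✓), payload 011111.
Concatenate: 011101000110011011111 = 0xE8CDF (21 bits → U+E8CDF).

U+E8CDF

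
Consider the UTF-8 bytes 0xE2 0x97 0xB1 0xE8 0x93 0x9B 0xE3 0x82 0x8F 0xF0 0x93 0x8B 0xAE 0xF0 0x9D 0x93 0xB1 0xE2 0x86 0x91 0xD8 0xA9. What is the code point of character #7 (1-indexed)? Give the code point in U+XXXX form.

Offset 0: leading byte 0xE2 = 11100010 → 3-byte char #1 = E2 97 B1.
Offset 3: leading byte 0xE8 = 11101000 → 3-byte char #2 = E8 93 9B.
Offset 6: leading byte 0xE3 = 11100011 → 3-byte char #3 = E3 82 8F.
Offset 9: leading byte 0xF0 = 11110000 → 4-byte char #4 = F0 93 8B AE.
Offset 13: leading byte 0xF0 = 11110000 → 4-byte char #5 = F0 9D 93 B1.
Offset 17: leading byte 0xE2 = 11100010 → 3-byte char #6 = E2 86 91.
Offset 20: leading byte 0xD8 = 11011000 → 2-byte char #7 = D8 A9.
Leading byte 0xD8 = 11011000 matches 110xxxxx → 2-byte sequence.
Byte 1: 0xD8 = 11011000, payload 11000 (5 bits).
Byte 2: 0xA9 = 10101001 (10xxxxxx ✓), payload 101001.
Concatenate: 11000101001 = 0x629 (11 bits → U+0629).

U+0629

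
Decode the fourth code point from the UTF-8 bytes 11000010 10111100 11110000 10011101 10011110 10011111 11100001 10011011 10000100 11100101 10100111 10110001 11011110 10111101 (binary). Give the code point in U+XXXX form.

U+59F1

Offset 0: leading byte 0xC2 = 11000010 → 2-byte char #1 = C2 BC.
Offset 2: leading byte 0xF0 = 11110000 → 4-byte char #2 = F0 9D 9E 9F.
Offset 6: leading byte 0xE1 = 11100001 → 3-byte char #3 = E1 9B 84.
Offset 9: leading byte 0xE5 = 11100101 → 3-byte char #4 = E5 A7 B1.
Leading byte 0xE5 = 11100101 matches 1110xxxx → 3-byte sequence.
Byte 1: 0xE5 = 11100101, payload 0101 (4 bits).
Byte 2: 0xA7 = 10100111 (10xxxxxx ✓), payload 100111.
Byte 3: 0xB1 = 10110001 (10xxxxxx ✓), payload 110001.
Concatenate: 0101100111110001 = 0x59F1 (16 bits → U+59F1).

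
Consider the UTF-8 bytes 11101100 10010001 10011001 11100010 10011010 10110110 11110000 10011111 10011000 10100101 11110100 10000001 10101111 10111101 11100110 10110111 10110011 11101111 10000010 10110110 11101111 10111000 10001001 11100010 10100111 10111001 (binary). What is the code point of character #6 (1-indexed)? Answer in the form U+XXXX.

Offset 0: leading byte 0xEC = 11101100 → 3-byte char #1 = EC 91 99.
Offset 3: leading byte 0xE2 = 11100010 → 3-byte char #2 = E2 9A B6.
Offset 6: leading byte 0xF0 = 11110000 → 4-byte char #3 = F0 9F 98 A5.
Offset 10: leading byte 0xF4 = 11110100 → 4-byte char #4 = F4 81 AF BD.
Offset 14: leading byte 0xE6 = 11100110 → 3-byte char #5 = E6 B7 B3.
Offset 17: leading byte 0xEF = 11101111 → 3-byte char #6 = EF 82 B6.
Leading byte 0xEF = 11101111 matches 1110xxxx → 3-byte sequence.
Byte 1: 0xEF = 11101111, payload 1111 (4 bits).
Byte 2: 0x82 = 10000010 (10xxxxxx ✓), payload 000010.
Byte 3: 0xB6 = 10110110 (10xxxxxx ✓), payload 110110.
Concatenate: 1111000010110110 = 0xF0B6 (16 bits → U+F0B6).

U+F0B6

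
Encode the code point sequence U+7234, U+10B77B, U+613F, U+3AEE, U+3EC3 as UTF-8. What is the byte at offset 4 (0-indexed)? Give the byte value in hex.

0x8B

U+7234 → 3-byte form E7 88 B4 at offsets 0–2.
U+10B77B → 4-byte form F4 8B 9D BB at offsets 3–6.
Offset 4 falls in char 2's range; it's byte 2 of F4 8B 9D BB = 0x8B.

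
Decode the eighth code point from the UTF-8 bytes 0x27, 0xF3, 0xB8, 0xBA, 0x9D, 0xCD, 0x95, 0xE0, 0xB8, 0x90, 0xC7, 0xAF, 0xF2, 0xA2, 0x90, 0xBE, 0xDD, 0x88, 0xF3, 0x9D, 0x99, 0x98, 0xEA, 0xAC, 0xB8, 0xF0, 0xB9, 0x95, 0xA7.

Offset 0: leading byte 0x27 = 00100111 → 1-byte char #1 = 27.
Offset 1: leading byte 0xF3 = 11110011 → 4-byte char #2 = F3 B8 BA 9D.
Offset 5: leading byte 0xCD = 11001101 → 2-byte char #3 = CD 95.
Offset 7: leading byte 0xE0 = 11100000 → 3-byte char #4 = E0 B8 90.
Offset 10: leading byte 0xC7 = 11000111 → 2-byte char #5 = C7 AF.
Offset 12: leading byte 0xF2 = 11110010 → 4-byte char #6 = F2 A2 90 BE.
Offset 16: leading byte 0xDD = 11011101 → 2-byte char #7 = DD 88.
Offset 18: leading byte 0xF3 = 11110011 → 4-byte char #8 = F3 9D 99 98.
Leading byte 0xF3 = 11110011 matches 11110xxx → 4-byte sequence.
Byte 1: 0xF3 = 11110011, payload 011 (3 bits).
Byte 2: 0x9D = 10011101 (10xxxxxx ✓), payload 011101.
Byte 3: 0x99 = 10011001 (10xxxxxx ✓), payload 011001.
Byte 4: 0x98 = 10011000 (10xxxxxx ✓), payload 011000.
Concatenate: 011011101011001011000 = 0xDD658 (21 bits → U+DD658).

U+DD658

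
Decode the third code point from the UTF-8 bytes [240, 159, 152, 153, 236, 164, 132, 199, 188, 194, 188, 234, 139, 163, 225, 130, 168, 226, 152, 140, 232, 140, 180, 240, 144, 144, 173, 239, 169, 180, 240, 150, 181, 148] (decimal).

Offset 0: leading byte 0xF0 = 11110000 → 4-byte char #1 = F0 9F 98 99.
Offset 4: leading byte 0xEC = 11101100 → 3-byte char #2 = EC A4 84.
Offset 7: leading byte 0xC7 = 11000111 → 2-byte char #3 = C7 BC.
Leading byte 0xC7 = 11000111 matches 110xxxxx → 2-byte sequence.
Byte 1: 0xC7 = 11000111, payload 00111 (5 bits).
Byte 2: 0xBC = 10111100 (10xxxxxx ✓), payload 111100.
Concatenate: 00111111100 = 0x1FC (11 bits → U+01FC).

U+01FC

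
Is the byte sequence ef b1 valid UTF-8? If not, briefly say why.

Leading byte 0xEF = 11101111 → 3-byte form, but only 2 bytes are present.

invalid (sequence truncated)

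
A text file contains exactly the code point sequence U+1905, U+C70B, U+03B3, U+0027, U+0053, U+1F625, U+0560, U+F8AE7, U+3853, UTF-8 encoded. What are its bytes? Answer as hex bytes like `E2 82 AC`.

U+1905: 3-byte form → E1 A4 85.
U+C70B: 3-byte form → EC 9C 8B.
U+03B3: 2-byte form → CE B3.
U+0027: 1-byte form → 27.
U+0053: 1-byte form → 53.
U+1F625: 4-byte form → F0 9F 98 A5.
U+0560: 2-byte form → D5 A0.
U+F8AE7: 4-byte form → F3 B8 AB A7.
U+3853: 3-byte form → E3 A1 93.
Concatenated (23 bytes): E1 A4 85 EC 9C 8B CE B3 27 53 F0 9F 98 A5 D5 A0 F3 B8 AB A7 E3 A1 93.

E1 A4 85 EC 9C 8B CE B3 27 53 F0 9F 98 A5 D5 A0 F3 B8 AB A7 E3 A1 93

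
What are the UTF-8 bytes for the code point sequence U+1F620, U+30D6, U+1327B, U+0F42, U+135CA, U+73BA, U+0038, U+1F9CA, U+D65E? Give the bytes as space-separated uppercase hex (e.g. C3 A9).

F0 9F 98 A0 E3 83 96 F0 93 89 BB E0 BD 82 F0 93 97 8A E7 8E BA 38 F0 9F A7 8A ED 99 9E

U+1F620: 4-byte form → F0 9F 98 A0.
U+30D6: 3-byte form → E3 83 96.
U+1327B: 4-byte form → F0 93 89 BB.
U+0F42: 3-byte form → E0 BD 82.
U+135CA: 4-byte form → F0 93 97 8A.
U+73BA: 3-byte form → E7 8E BA.
U+0038: 1-byte form → 38.
U+1F9CA: 4-byte form → F0 9F A7 8A.
U+D65E: 3-byte form → ED 99 9E.
Concatenated (29 bytes): F0 9F 98 A0 E3 83 96 F0 93 89 BB E0 BD 82 F0 93 97 8A E7 8E BA 38 F0 9F A7 8A ED 99 9E.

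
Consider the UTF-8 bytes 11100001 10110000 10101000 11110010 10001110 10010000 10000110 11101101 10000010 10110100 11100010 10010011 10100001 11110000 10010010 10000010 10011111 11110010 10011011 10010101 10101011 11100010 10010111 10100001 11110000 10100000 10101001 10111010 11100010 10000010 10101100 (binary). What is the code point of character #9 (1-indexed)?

U+20AC

Offset 0: leading byte 0xE1 = 11100001 → 3-byte char #1 = E1 B0 A8.
Offset 3: leading byte 0xF2 = 11110010 → 4-byte char #2 = F2 8E 90 86.
Offset 7: leading byte 0xED = 11101101 → 3-byte char #3 = ED 82 B4.
Offset 10: leading byte 0xE2 = 11100010 → 3-byte char #4 = E2 93 A1.
Offset 13: leading byte 0xF0 = 11110000 → 4-byte char #5 = F0 92 82 9F.
Offset 17: leading byte 0xF2 = 11110010 → 4-byte char #6 = F2 9B 95 AB.
Offset 21: leading byte 0xE2 = 11100010 → 3-byte char #7 = E2 97 A1.
Offset 24: leading byte 0xF0 = 11110000 → 4-byte char #8 = F0 A0 A9 BA.
Offset 28: leading byte 0xE2 = 11100010 → 3-byte char #9 = E2 82 AC.
Leading byte 0xE2 = 11100010 matches 1110xxxx → 3-byte sequence.
Byte 1: 0xE2 = 11100010, payload 0010 (4 bits).
Byte 2: 0x82 = 10000010 (10xxxxxx ✓), payload 000010.
Byte 3: 0xAC = 10101100 (10xxxxxx ✓), payload 101100.
Concatenate: 0010000010101100 = 0x20AC (16 bits → U+20AC).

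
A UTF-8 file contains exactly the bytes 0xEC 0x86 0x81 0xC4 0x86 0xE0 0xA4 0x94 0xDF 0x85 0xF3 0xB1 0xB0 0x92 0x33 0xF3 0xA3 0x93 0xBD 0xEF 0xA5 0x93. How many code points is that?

Byte at offset 0: 0xEC = 11101100 → 3-byte char (#1). Advance 3.
Byte at offset 3: 0xC4 = 11000100 → 2-byte char (#2). Advance 2.
Byte at offset 5: 0xE0 = 11100000 → 3-byte char (#3). Advance 3.
Byte at offset 8: 0xDF = 11011111 → 2-byte char (#4). Advance 2.
Byte at offset 10: 0xF3 = 11110011 → 4-byte char (#5). Advance 4.
Byte at offset 14: 0x33 = 00110011 → 1-byte char (#6). Advance 1.
Byte at offset 15: 0xF3 = 11110011 → 4-byte char (#7). Advance 4.
Byte at offset 19: 0xEF = 11101111 → 3-byte char (#8). Advance 3.
Reached end at offset 22 after 8 code points.

8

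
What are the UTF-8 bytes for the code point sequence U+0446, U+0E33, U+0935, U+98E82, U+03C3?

U+0446: 2-byte form → D1 86.
U+0E33: 3-byte form → E0 B8 B3.
U+0935: 3-byte form → E0 A4 B5.
U+98E82: 4-byte form → F2 98 BA 82.
U+03C3: 2-byte form → CF 83.
Concatenated (14 bytes): D1 86 E0 B8 B3 E0 A4 B5 F2 98 BA 82 CF 83.

D1 86 E0 B8 B3 E0 A4 B5 F2 98 BA 82 CF 83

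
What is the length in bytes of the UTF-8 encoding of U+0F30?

3

U+0F30 = 0xF30. UTF-8 uses 1 byte below 0x80, 2 below 0x800, 3 below 0x10000, 4 up to 0x10FFFF. 0xF30 is in U+0800–U+FFFF → 3 bytes.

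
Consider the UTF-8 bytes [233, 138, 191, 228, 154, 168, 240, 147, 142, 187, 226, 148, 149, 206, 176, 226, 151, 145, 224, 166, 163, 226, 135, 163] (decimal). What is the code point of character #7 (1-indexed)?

Offset 0: leading byte 0xE9 = 11101001 → 3-byte char #1 = E9 8A BF.
Offset 3: leading byte 0xE4 = 11100100 → 3-byte char #2 = E4 9A A8.
Offset 6: leading byte 0xF0 = 11110000 → 4-byte char #3 = F0 93 8E BB.
Offset 10: leading byte 0xE2 = 11100010 → 3-byte char #4 = E2 94 95.
Offset 13: leading byte 0xCE = 11001110 → 2-byte char #5 = CE B0.
Offset 15: leading byte 0xE2 = 11100010 → 3-byte char #6 = E2 97 91.
Offset 18: leading byte 0xE0 = 11100000 → 3-byte char #7 = E0 A6 A3.
Leading byte 0xE0 = 11100000 matches 1110xxxx → 3-byte sequence.
Byte 1: 0xE0 = 11100000, payload 0000 (4 bits).
Byte 2: 0xA6 = 10100110 (10xxxxxx ✓), payload 100110.
Byte 3: 0xA3 = 10100011 (10xxxxxx ✓), payload 100011.
Concatenate: 0000100110100011 = 0x9A3 (16 bits → U+09A3).

U+09A3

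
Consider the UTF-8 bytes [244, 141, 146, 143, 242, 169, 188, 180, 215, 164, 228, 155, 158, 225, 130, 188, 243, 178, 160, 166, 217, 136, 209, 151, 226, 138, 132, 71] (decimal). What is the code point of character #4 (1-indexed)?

Offset 0: leading byte 0xF4 = 11110100 → 4-byte char #1 = F4 8D 92 8F.
Offset 4: leading byte 0xF2 = 11110010 → 4-byte char #2 = F2 A9 BC B4.
Offset 8: leading byte 0xD7 = 11010111 → 2-byte char #3 = D7 A4.
Offset 10: leading byte 0xE4 = 11100100 → 3-byte char #4 = E4 9B 9E.
Leading byte 0xE4 = 11100100 matches 1110xxxx → 3-byte sequence.
Byte 1: 0xE4 = 11100100, payload 0100 (4 bits).
Byte 2: 0x9B = 10011011 (10xxxxxx ✓), payload 011011.
Byte 3: 0x9E = 10011110 (10xxxxxx ✓), payload 011110.
Concatenate: 0100011011011110 = 0x46DE (16 bits → U+46DE).

U+46DE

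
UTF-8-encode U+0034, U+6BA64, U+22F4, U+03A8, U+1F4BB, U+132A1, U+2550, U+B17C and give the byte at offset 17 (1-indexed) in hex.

1-indexed offset 17 is 0-indexed offset 16.
U+0034 → 1-byte form 34 at offsets 0–0.
U+6BA64 → 4-byte form F1 AB A9 A4 at offsets 1–4.
U+22F4 → 3-byte form E2 8B B4 at offsets 5–7.
U+03A8 → 2-byte form CE A8 at offsets 8–9.
U+1F4BB → 4-byte form F0 9F 92 BB at offsets 10–13.
U+132A1 → 4-byte form F0 93 8A A1 at offsets 14–17.
Offset 16 falls in char 6's range; it's byte 3 of F0 93 8A A1 = 0x8A.

0x8A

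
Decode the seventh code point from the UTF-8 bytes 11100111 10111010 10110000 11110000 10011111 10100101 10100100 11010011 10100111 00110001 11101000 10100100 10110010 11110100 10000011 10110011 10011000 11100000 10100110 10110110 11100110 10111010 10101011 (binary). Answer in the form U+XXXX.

Offset 0: leading byte 0xE7 = 11100111 → 3-byte char #1 = E7 BA B0.
Offset 3: leading byte 0xF0 = 11110000 → 4-byte char #2 = F0 9F A5 A4.
Offset 7: leading byte 0xD3 = 11010011 → 2-byte char #3 = D3 A7.
Offset 9: leading byte 0x31 = 00110001 → 1-byte char #4 = 31.
Offset 10: leading byte 0xE8 = 11101000 → 3-byte char #5 = E8 A4 B2.
Offset 13: leading byte 0xF4 = 11110100 → 4-byte char #6 = F4 83 B3 98.
Offset 17: leading byte 0xE0 = 11100000 → 3-byte char #7 = E0 A6 B6.
Leading byte 0xE0 = 11100000 matches 1110xxxx → 3-byte sequence.
Byte 1: 0xE0 = 11100000, payload 0000 (4 bits).
Byte 2: 0xA6 = 10100110 (10xxxxxx ✓), payload 100110.
Byte 3: 0xB6 = 10110110 (10xxxxxx ✓), payload 110110.
Concatenate: 0000100110110110 = 0x9B6 (16 bits → U+09B6).

U+09B6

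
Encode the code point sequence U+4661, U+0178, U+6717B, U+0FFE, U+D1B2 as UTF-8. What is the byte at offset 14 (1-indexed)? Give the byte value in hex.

0x86

1-indexed offset 14 is 0-indexed offset 13.
U+4661 → 3-byte form E4 99 A1 at offsets 0–2.
U+0178 → 2-byte form C5 B8 at offsets 3–4.
U+6717B → 4-byte form F1 A7 85 BB at offsets 5–8.
U+0FFE → 3-byte form E0 BF BE at offsets 9–11.
U+D1B2 → 3-byte form ED 86 B2 at offsets 12–14.
Offset 13 falls in char 5's range; it's byte 2 of ED 86 B2 = 0x86.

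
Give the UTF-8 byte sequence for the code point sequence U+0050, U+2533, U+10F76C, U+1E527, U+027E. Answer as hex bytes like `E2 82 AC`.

50 E2 94 B3 F4 8F 9D AC F0 9E 94 A7 C9 BE

U+0050: 1-byte form → 50.
U+2533: 3-byte form → E2 94 B3.
U+10F76C: 4-byte form → F4 8F 9D AC.
U+1E527: 4-byte form → F0 9E 94 A7.
U+027E: 2-byte form → C9 BE.
Concatenated (14 bytes): 50 E2 94 B3 F4 8F 9D AC F0 9E 94 A7 C9 BE.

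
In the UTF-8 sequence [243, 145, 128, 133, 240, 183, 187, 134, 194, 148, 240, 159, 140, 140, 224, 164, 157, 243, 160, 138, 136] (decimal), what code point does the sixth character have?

U+E0288

Offset 0: leading byte 0xF3 = 11110011 → 4-byte char #1 = F3 91 80 85.
Offset 4: leading byte 0xF0 = 11110000 → 4-byte char #2 = F0 B7 BB 86.
Offset 8: leading byte 0xC2 = 11000010 → 2-byte char #3 = C2 94.
Offset 10: leading byte 0xF0 = 11110000 → 4-byte char #4 = F0 9F 8C 8C.
Offset 14: leading byte 0xE0 = 11100000 → 3-byte char #5 = E0 A4 9D.
Offset 17: leading byte 0xF3 = 11110011 → 4-byte char #6 = F3 A0 8A 88.
Leading byte 0xF3 = 11110011 matches 11110xxx → 4-byte sequence.
Byte 1: 0xF3 = 11110011, payload 011 (3 bits).
Byte 2: 0xA0 = 10100000 (10xxxxxx ✓), payload 100000.
Byte 3: 0x8A = 10001010 (10xxxxxx ✓), payload 001010.
Byte 4: 0x88 = 10001000 (10xxxxxx ✓), payload 001000.
Concatenate: 011100000001010001000 = 0xE0288 (21 bits → U+E0288).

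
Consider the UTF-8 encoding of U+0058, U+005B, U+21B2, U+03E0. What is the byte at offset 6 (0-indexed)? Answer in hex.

0xA0

U+0058 → 1-byte form 58 at offsets 0–0.
U+005B → 1-byte form 5B at offsets 1–1.
U+21B2 → 3-byte form E2 86 B2 at offsets 2–4.
U+03E0 → 2-byte form CF A0 at offsets 5–6.
Offset 6 falls in char 4's range; it's byte 2 of CF A0 = 0xA0.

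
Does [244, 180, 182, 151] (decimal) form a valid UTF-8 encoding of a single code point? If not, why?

Leading byte 0xF4 = 11110100 → 4-byte form.
Payload = 0x134D97, which exceeds U+10FFFF, the maximum Unicode code point. (Leading bytes F5–FF, or F4 followed by ≥ 0x90, are invalid.)

invalid (encodes a value above U+10FFFF)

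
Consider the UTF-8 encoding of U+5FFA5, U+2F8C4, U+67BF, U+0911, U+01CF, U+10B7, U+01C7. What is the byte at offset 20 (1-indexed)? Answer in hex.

0xC7

1-indexed offset 20 is 0-indexed offset 19.
U+5FFA5 → 4-byte form F1 9F BE A5 at offsets 0–3.
U+2F8C4 → 4-byte form F0 AF A3 84 at offsets 4–7.
U+67BF → 3-byte form E6 9E BF at offsets 8–10.
U+0911 → 3-byte form E0 A4 91 at offsets 11–13.
U+01CF → 2-byte form C7 8F at offsets 14–15.
U+10B7 → 3-byte form E1 82 B7 at offsets 16–18.
U+01C7 → 2-byte form C7 87 at offsets 19–20.
Offset 19 falls in char 7's range; it's byte 1 of C7 87 = 0xC7.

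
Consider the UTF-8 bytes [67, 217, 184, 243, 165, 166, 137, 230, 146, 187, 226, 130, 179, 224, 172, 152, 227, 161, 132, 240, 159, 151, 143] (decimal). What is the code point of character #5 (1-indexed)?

U+20B3

Offset 0: leading byte 0x43 = 01000011 → 1-byte char #1 = 43.
Offset 1: leading byte 0xD9 = 11011001 → 2-byte char #2 = D9 B8.
Offset 3: leading byte 0xF3 = 11110011 → 4-byte char #3 = F3 A5 A6 89.
Offset 7: leading byte 0xE6 = 11100110 → 3-byte char #4 = E6 92 BB.
Offset 10: leading byte 0xE2 = 11100010 → 3-byte char #5 = E2 82 B3.
Leading byte 0xE2 = 11100010 matches 1110xxxx → 3-byte sequence.
Byte 1: 0xE2 = 11100010, payload 0010 (4 bits).
Byte 2: 0x82 = 10000010 (10xxxxxx ✓), payload 000010.
Byte 3: 0xB3 = 10110011 (10xxxxxx ✓), payload 110011.
Concatenate: 0010000010110011 = 0x20B3 (16 bits → U+20B3).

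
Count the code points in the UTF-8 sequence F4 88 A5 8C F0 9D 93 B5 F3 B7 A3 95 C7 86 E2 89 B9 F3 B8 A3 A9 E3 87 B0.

7

Byte at offset 0: 0xF4 = 11110100 → 4-byte char (#1). Advance 4.
Byte at offset 4: 0xF0 = 11110000 → 4-byte char (#2). Advance 4.
Byte at offset 8: 0xF3 = 11110011 → 4-byte char (#3). Advance 4.
Byte at offset 12: 0xC7 = 11000111 → 2-byte char (#4). Advance 2.
Byte at offset 14: 0xE2 = 11100010 → 3-byte char (#5). Advance 3.
Byte at offset 17: 0xF3 = 11110011 → 4-byte char (#6). Advance 4.
Byte at offset 21: 0xE3 = 11100011 → 3-byte char (#7). Advance 3.
Reached end at offset 24 after 7 code points.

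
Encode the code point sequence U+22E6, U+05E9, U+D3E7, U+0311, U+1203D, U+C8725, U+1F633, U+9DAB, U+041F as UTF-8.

U+22E6: 3-byte form → E2 8B A6.
U+05E9: 2-byte form → D7 A9.
U+D3E7: 3-byte form → ED 8F A7.
U+0311: 2-byte form → CC 91.
U+1203D: 4-byte form → F0 92 80 BD.
U+C8725: 4-byte form → F3 88 9C A5.
U+1F633: 4-byte form → F0 9F 98 B3.
U+9DAB: 3-byte form → E9 B6 AB.
U+041F: 2-byte form → D0 9F.
Concatenated (27 bytes): E2 8B A6 D7 A9 ED 8F A7 CC 91 F0 92 80 BD F3 88 9C A5 F0 9F 98 B3 E9 B6 AB D0 9F.

E2 8B A6 D7 A9 ED 8F A7 CC 91 F0 92 80 BD F3 88 9C A5 F0 9F 98 B3 E9 B6 AB D0 9F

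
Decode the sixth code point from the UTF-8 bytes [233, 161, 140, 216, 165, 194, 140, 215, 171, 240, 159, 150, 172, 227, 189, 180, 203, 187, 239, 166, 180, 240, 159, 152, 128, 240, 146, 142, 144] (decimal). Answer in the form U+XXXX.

Offset 0: leading byte 0xE9 = 11101001 → 3-byte char #1 = E9 A1 8C.
Offset 3: leading byte 0xD8 = 11011000 → 2-byte char #2 = D8 A5.
Offset 5: leading byte 0xC2 = 11000010 → 2-byte char #3 = C2 8C.
Offset 7: leading byte 0xD7 = 11010111 → 2-byte char #4 = D7 AB.
Offset 9: leading byte 0xF0 = 11110000 → 4-byte char #5 = F0 9F 96 AC.
Offset 13: leading byte 0xE3 = 11100011 → 3-byte char #6 = E3 BD B4.
Leading byte 0xE3 = 11100011 matches 1110xxxx → 3-byte sequence.
Byte 1: 0xE3 = 11100011, payload 0011 (4 bits).
Byte 2: 0xBD = 10111101 (10xxxxxx ✓), payload 111101.
Byte 3: 0xB4 = 10110100 (10xxxxxx ✓), payload 110100.
Concatenate: 0011111101110100 = 0x3F74 (16 bits → U+3F74).

U+3F74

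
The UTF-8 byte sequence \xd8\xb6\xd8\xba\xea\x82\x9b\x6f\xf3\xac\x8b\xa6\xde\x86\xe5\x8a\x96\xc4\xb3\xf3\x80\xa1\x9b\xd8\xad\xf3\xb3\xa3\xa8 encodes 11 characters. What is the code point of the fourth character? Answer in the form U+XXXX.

Offset 0: leading byte 0xD8 = 11011000 → 2-byte char #1 = D8 B6.
Offset 2: leading byte 0xD8 = 11011000 → 2-byte char #2 = D8 BA.
Offset 4: leading byte 0xEA = 11101010 → 3-byte char #3 = EA 82 9B.
Offset 7: leading byte 0x6F = 01101111 → 1-byte char #4 = 6F.
Leading byte 0x6F = 01101111 matches 0xxxxxxx → 1-byte sequence.
Byte 1: 0x6F = 01101111, payload 1101111 (7 bits).
Concatenate: 1101111 = 0x6F (7 bits → U+006F).

U+006F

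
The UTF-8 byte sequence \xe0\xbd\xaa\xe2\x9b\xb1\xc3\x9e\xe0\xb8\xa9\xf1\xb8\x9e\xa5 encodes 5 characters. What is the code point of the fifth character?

Offset 0: leading byte 0xE0 = 11100000 → 3-byte char #1 = E0 BD AA.
Offset 3: leading byte 0xE2 = 11100010 → 3-byte char #2 = E2 9B B1.
Offset 6: leading byte 0xC3 = 11000011 → 2-byte char #3 = C3 9E.
Offset 8: leading byte 0xE0 = 11100000 → 3-byte char #4 = E0 B8 A9.
Offset 11: leading byte 0xF1 = 11110001 → 4-byte char #5 = F1 B8 9E A5.
Leading byte 0xF1 = 11110001 matches 11110xxx → 4-byte sequence.
Byte 1: 0xF1 = 11110001, payload 001 (3 bits).
Byte 2: 0xB8 = 10111000 (10xxxxxx ✓), payload 111000.
Byte 3: 0x9E = 10011110 (10xxxxxx ✓), payload 011110.
Byte 4: 0xA5 = 10100101 (10xxxxxx ✓), payload 100101.
Concatenate: 001111000011110100101 = 0x787A5 (21 bits → U+787A5).

U+787A5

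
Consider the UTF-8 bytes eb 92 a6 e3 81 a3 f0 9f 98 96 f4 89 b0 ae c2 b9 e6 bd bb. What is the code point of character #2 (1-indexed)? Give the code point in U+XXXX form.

Offset 0: leading byte 0xEB = 11101011 → 3-byte char #1 = EB 92 A6.
Offset 3: leading byte 0xE3 = 11100011 → 3-byte char #2 = E3 81 A3.
Leading byte 0xE3 = 11100011 matches 1110xxxx → 3-byte sequence.
Byte 1: 0xE3 = 11100011, payload 0011 (4 bits).
Byte 2: 0x81 = 10000001 (10xxxxxx ✓), payload 000001.
Byte 3: 0xA3 = 10100011 (10xxxxxx ✓), payload 100011.
Concatenate: 0011000001100011 = 0x3063 (16 bits → U+3063).

U+3063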